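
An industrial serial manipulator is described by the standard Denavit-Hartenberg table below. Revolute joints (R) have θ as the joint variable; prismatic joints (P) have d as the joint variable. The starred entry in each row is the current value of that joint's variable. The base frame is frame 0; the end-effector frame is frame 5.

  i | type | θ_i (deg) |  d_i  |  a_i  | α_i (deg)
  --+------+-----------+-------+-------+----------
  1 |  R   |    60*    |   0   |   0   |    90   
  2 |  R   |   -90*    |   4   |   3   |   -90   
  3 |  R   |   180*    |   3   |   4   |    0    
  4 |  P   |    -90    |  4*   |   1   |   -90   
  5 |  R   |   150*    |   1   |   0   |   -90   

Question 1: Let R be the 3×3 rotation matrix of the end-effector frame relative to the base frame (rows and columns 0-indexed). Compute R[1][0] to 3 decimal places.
End-effector x-axis (col 0 of R) = (0.5000,-0.8660,0.0000)
R[1][0] = -0.8660

-0.866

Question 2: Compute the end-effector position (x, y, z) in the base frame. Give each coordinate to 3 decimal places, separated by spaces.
6.098 4.562 2.000

after link 1: o_1 = (0.0000, 0.0000, 0.0000)
after link 2: o_2 = (3.4641, -2.0000, -3.0000)
after link 3: o_3 = (4.9641, 0.5981, 1.0000)
after link 4: o_4 = (6.0981, 4.5622, 1.0000)
after link 5: o_5 = (6.0981, 4.5622, 2.0000)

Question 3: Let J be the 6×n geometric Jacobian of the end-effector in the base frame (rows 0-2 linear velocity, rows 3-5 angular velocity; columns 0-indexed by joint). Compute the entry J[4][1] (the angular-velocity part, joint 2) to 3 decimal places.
axis z_1 = (0.8660,-0.5000,0.0000); lever o_n−o_1 = (6.0981,4.5622,2.0000)
cross product → J_v[:, 1] = (-1.0000,-1.7321,7.0000)
J_ω[:, 1] = z_1
entry J[4][1] = -0.5000

-0.500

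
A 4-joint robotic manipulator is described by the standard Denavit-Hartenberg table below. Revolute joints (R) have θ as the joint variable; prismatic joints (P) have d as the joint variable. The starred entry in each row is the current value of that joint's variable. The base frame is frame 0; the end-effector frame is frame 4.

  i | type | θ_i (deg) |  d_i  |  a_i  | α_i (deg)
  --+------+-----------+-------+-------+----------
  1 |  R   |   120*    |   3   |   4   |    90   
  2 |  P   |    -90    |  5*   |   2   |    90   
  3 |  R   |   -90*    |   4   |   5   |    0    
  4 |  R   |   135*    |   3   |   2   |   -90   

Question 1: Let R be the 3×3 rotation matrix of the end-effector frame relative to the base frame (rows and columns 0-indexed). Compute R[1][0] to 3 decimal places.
End-effector x-axis (col 0 of R) = (0.6124,0.3536,-0.7071)
R[1][0] = 0.3536

0.354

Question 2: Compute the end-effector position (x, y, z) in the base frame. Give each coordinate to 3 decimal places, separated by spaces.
after link 1: o_1 = (-2.0000, 3.4641, 3.0000)
after link 2: o_2 = (2.3301, 5.9641, 1.0000)
after link 3: o_3 = (0.0000, 0.0000, 1.0000)
after link 4: o_4 = (2.7247, -1.8910, -0.4142)

2.725 -1.891 -0.414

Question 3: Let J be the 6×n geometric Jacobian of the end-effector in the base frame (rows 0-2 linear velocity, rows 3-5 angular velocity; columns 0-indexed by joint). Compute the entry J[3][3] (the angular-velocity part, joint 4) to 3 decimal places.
0.500

axis z_3 = (0.5000,-0.8660,-0.0000); lever o_n−o_3 = (2.7247,-1.8910,-1.4142)
cross product → J_v[:, 3] = (1.2247,0.7071,1.4142)
J_ω[:, 3] = z_3
entry J[3][3] = 0.5000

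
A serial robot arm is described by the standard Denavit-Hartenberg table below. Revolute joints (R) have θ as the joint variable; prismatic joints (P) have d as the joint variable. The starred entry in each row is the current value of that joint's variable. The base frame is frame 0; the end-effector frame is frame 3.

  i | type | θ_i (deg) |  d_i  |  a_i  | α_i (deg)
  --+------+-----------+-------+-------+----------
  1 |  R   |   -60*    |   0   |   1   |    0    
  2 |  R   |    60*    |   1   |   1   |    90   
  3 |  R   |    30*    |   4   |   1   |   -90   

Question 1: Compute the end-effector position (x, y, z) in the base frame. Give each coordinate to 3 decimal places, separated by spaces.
after link 1: o_1 = (0.5000, -0.8660, 0.0000)
after link 2: o_2 = (1.5000, -0.8660, 1.0000)
after link 3: o_3 = (2.3660, -4.8660, 1.5000)

2.366 -4.866 1.500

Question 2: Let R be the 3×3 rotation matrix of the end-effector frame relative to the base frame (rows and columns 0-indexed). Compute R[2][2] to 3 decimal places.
0.866

End-effector z-axis (col 2 of R) = (-0.5000,-0.0000,0.8660)
R[2][2] = 0.8660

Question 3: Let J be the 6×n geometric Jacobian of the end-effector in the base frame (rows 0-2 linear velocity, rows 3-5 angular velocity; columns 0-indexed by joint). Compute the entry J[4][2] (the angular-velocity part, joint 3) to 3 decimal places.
axis z_2 = (0.0000,-1.0000,0.0000); lever o_n−o_2 = (0.8660,-4.0000,0.5000)
cross product → J_v[:, 2] = (-0.5000,0.0000,0.8660)
J_ω[:, 2] = z_2
entry J[4][2] = -1.0000

-1.000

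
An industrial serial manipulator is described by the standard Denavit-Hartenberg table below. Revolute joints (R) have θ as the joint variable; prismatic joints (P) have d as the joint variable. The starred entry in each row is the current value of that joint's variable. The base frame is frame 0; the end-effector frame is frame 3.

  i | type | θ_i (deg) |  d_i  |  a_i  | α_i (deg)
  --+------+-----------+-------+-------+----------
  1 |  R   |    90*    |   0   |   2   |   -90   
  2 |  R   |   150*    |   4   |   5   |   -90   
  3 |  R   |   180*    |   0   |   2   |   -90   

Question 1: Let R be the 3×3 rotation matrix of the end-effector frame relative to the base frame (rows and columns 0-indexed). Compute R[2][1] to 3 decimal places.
-0.866

End-effector y-axis (col 1 of R) = (-0.0000,0.5000,-0.8660)
R[2][1] = -0.8660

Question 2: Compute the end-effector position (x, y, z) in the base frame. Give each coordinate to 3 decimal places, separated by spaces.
after link 1: o_1 = (0.0000, 2.0000, 0.0000)
after link 2: o_2 = (-4.0000, -2.3301, -2.5000)
after link 3: o_3 = (-4.0000, -0.5981, -1.5000)

-4.000 -0.598 -1.500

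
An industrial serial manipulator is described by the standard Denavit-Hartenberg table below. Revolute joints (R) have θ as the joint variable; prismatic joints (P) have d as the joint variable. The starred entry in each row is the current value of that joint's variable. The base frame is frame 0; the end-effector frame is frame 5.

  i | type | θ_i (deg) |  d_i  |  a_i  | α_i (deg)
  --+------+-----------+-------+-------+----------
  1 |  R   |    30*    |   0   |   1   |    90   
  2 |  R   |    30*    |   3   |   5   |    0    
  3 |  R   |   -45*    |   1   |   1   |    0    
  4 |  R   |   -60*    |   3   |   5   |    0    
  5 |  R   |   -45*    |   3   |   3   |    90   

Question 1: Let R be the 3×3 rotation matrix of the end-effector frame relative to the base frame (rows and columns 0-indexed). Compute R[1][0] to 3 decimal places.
End-effector x-axis (col 0 of R) = (-0.4330,-0.2500,-0.8660)
R[1][0] = -0.2500

-0.250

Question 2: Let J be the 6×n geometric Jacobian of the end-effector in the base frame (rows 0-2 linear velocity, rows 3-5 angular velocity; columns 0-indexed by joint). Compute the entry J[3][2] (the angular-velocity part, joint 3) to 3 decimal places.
0.500

axis z_2 = (0.5000,-0.8660,0.0000); lever o_n−o_2 = (4.1582,-5.6822,-7.6865)
cross product → J_v[:, 2] = (6.6567,3.8433,0.7600)
J_ω[:, 2] = z_2
entry J[3][2] = 0.5000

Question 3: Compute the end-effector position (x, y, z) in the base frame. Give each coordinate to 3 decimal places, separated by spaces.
10.274 -5.615 -5.187

after link 1: o_1 = (0.8660, 0.5000, 0.0000)
after link 2: o_2 = (6.1160, 0.0670, 2.5000)
after link 3: o_3 = (7.4525, -0.3161, 2.2412)
after link 4: o_4 = (10.0733, -2.2671, -2.5884)
after link 5: o_5 = (10.2742, -5.6152, -5.1865)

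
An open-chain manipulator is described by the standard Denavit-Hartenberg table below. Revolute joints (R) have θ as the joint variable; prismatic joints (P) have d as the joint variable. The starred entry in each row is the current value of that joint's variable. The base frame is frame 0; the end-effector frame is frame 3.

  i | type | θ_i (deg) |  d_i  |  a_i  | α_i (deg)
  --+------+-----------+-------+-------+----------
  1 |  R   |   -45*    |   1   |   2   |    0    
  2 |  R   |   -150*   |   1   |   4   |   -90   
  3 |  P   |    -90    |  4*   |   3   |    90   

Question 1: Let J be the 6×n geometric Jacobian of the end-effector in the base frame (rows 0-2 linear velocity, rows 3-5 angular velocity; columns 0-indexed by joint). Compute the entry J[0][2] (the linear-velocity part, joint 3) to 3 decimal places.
-0.259

prismatic axis z_2 = (-0.2588,-0.9659,0.0000)
J_v[:, 2] = z_2; J_ω[:, 2] = (0,0,0)
entry J[0][2] = -0.2588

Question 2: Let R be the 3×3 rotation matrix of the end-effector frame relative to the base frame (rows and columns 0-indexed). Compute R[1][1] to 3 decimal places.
End-effector y-axis (col 1 of R) = (-0.2588,-0.9659,0.0000)
R[1][1] = -0.9659

-0.966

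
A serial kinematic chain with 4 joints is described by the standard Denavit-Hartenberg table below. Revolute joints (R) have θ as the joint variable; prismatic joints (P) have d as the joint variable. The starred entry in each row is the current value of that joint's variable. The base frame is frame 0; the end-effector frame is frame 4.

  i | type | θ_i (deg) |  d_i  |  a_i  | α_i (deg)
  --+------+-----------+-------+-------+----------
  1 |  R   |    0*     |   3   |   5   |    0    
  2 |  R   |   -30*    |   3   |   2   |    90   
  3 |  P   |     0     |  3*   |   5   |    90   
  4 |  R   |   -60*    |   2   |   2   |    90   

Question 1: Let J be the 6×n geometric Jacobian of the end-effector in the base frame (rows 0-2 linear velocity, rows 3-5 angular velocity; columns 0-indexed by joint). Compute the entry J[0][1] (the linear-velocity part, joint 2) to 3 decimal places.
axis z_1 = (0.0000,0.0000,1.0000); lever o_n−o_1 = (6.2942,-5.0981,1.0000)
cross product → J_v[:, 1] = (5.0981,6.2942,-0.0000)
J_ω[:, 1] = z_1
entry J[0][1] = 5.0981

5.098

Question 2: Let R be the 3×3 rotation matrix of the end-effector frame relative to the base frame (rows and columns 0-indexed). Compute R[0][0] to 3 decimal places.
End-effector x-axis (col 0 of R) = (0.8660,0.5000,-0.0000)
R[0][0] = 0.8660

0.866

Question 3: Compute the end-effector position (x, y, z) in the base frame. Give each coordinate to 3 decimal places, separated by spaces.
11.294 -5.098 4.000

after link 1: o_1 = (5.0000, 0.0000, 3.0000)
after link 2: o_2 = (6.7321, -1.0000, 6.0000)
after link 3: o_3 = (9.5622, -6.0981, 6.0000)
after link 4: o_4 = (11.2942, -5.0981, 4.0000)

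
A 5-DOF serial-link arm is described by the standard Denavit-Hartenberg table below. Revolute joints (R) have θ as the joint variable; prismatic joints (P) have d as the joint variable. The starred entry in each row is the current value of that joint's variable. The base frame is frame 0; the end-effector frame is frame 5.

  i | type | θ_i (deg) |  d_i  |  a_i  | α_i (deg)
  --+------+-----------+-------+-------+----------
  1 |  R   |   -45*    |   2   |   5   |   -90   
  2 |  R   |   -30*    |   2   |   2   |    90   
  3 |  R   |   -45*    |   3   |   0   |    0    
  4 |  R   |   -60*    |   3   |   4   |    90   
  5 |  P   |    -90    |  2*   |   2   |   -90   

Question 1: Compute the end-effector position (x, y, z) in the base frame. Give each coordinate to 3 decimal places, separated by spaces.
after link 1: o_1 = (3.5355, -3.5355, 2.0000)
after link 2: o_2 = (6.1745, -3.3461, 3.0000)
after link 3: o_3 = (5.1138, -2.2854, 5.5981)
after link 4: o_4 = (0.6871, -3.3228, 7.6785)
after link 5: o_5 = (0.5773, -2.4809, 4.9805)

0.577 -2.481 4.981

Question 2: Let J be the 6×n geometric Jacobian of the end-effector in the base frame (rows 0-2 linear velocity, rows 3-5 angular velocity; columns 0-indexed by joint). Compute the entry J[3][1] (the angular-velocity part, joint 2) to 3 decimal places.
0.707

axis z_1 = (0.7071,0.7071,0.0000); lever o_n−o_1 = (-2.9583,1.0546,2.9805)
cross product → J_v[:, 1] = (2.1076,-2.1076,2.8376)
J_ω[:, 1] = z_1
entry J[3][1] = 0.7071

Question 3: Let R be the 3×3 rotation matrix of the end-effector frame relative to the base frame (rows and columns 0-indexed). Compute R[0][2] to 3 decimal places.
End-effector z-axis (col 2 of R) = (-0.8415,-0.5245,-0.1294)
R[0][2] = -0.8415

-0.842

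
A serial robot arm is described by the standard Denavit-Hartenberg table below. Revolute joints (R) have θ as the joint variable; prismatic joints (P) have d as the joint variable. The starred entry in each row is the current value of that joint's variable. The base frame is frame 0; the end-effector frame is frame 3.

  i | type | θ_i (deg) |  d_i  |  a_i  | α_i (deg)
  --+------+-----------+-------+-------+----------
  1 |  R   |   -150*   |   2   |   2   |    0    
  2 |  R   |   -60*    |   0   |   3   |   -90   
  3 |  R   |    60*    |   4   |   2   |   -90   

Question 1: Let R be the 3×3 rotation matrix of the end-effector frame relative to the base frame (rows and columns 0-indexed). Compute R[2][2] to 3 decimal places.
End-effector z-axis (col 2 of R) = (0.7500,-0.4330,-0.5000)
R[2][2] = -0.5000

-0.500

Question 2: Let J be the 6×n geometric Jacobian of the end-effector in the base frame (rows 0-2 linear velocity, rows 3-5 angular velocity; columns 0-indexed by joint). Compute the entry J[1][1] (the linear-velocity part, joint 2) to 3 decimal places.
axis z_1 = (0.0000,0.0000,1.0000); lever o_n−o_1 = (-5.4641,-1.4641,-1.7321)
cross product → J_v[:, 1] = (1.4641,-5.4641,0.0000)
J_ω[:, 1] = z_1
entry J[1][1] = -5.4641

-5.464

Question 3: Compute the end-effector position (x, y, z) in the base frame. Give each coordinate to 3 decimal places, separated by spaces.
-7.196 -2.464 0.268

after link 1: o_1 = (-1.7321, -1.0000, 2.0000)
after link 2: o_2 = (-4.3301, 0.5000, 2.0000)
after link 3: o_3 = (-7.1962, -2.4641, 0.2679)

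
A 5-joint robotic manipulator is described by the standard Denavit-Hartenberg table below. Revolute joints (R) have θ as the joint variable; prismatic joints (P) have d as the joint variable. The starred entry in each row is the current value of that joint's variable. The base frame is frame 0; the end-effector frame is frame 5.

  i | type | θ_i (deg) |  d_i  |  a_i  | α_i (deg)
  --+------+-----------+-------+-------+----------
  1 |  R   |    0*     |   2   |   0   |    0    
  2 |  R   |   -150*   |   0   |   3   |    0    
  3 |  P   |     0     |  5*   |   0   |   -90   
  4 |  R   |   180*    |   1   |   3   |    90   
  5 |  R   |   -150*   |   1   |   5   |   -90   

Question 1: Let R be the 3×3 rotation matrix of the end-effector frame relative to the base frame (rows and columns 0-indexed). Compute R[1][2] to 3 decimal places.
End-effector z-axis (col 2 of R) = (-0.0000,1.0000,-0.0000)
R[1][2] = 1.0000

1.000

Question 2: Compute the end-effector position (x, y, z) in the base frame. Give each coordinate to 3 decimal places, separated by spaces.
-4.500 -0.866 6.000

after link 1: o_1 = (0.0000, 0.0000, 2.0000)
after link 2: o_2 = (-2.5981, -1.5000, 2.0000)
after link 3: o_3 = (-2.5981, -1.5000, 7.0000)
after link 4: o_4 = (0.5000, -0.8660, 7.0000)
after link 5: o_5 = (-4.5000, -0.8660, 6.0000)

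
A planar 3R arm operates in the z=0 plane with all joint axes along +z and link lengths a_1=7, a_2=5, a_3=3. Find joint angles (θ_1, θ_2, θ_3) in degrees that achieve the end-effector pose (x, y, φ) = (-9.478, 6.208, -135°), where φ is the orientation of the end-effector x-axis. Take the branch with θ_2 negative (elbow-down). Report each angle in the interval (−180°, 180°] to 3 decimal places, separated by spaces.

150.002 -44.999 119.997

wrist centre = target − a_3·(cos φ, sin φ) = (-7.3567, 8.3293)
cos θ_2 = (123.4983−7²−5²)/(2·7·5) = 0.7071; θ_2 = -44.9990° (elbow-down)
β = atan2(8.3293,-7.3567) = 131.4518°; ψ = atan2(-3.5355,10.5356) = -18.5504°
θ_1 = β − ψ = 150.0022°
θ_3 = φ − θ_1 − θ_2 = 119.9968° (wrapped to (-180°,180°])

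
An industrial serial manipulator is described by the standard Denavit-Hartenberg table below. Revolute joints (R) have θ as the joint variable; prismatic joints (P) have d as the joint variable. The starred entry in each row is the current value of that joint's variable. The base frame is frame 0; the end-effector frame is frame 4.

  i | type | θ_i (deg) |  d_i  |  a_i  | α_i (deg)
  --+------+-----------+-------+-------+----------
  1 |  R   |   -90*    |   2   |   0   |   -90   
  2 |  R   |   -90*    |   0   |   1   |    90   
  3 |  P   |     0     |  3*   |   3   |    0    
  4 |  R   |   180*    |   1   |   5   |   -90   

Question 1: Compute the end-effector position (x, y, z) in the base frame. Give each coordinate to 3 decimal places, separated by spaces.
0.000 4.000 1.000

after link 1: o_1 = (0.0000, 0.0000, 2.0000)
after link 2: o_2 = (-0.0000, -0.0000, 3.0000)
after link 3: o_3 = (-0.0000, 3.0000, 6.0000)
after link 4: o_4 = (0.0000, 4.0000, 1.0000)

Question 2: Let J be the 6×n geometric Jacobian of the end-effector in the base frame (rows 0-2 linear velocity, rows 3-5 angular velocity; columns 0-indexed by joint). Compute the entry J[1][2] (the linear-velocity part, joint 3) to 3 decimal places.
1.000

prismatic axis z_2 = (-0.0000,1.0000,0.0000)
J_v[:, 2] = z_2; J_ω[:, 2] = (0,0,0)
entry J[1][2] = 1.0000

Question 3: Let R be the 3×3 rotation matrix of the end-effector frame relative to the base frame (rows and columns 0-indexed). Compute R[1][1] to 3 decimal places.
End-effector y-axis (col 1 of R) = (-0.0000,-1.0000,-0.0000)
R[1][1] = -1.0000

-1.000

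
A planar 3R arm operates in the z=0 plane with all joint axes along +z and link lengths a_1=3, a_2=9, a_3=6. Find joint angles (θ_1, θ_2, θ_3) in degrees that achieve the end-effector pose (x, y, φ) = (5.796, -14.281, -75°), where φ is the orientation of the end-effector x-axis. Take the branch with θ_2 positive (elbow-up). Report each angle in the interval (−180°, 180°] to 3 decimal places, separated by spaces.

-134.992 89.993 -30.001

wrist centre = target − a_3·(cos φ, sin φ) = (4.2431, -8.4854)
cos θ_2 = (90.0066−3²−9²)/(2·3·9) = 0.0001; θ_2 = 89.9930° (elbow-up)
β = atan2(-8.4854,4.2431) = -63.4330°; ψ = atan2(9.0000,3.0011) = 71.5588°
θ_1 = β − ψ = -134.9918°
θ_3 = φ − θ_1 − θ_2 = -30.0013° (wrapped to (-180°,180°])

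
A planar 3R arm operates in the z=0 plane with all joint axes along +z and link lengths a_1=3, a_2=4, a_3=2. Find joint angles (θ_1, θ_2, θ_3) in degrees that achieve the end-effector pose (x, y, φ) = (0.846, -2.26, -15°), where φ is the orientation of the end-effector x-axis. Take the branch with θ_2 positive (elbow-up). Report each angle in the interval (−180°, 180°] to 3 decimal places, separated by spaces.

135.001 150.002 59.997

wrist centre = target − a_3·(cos φ, sin φ) = (-1.0859, -1.7424)
cos θ_2 = (4.2149−3²−4²)/(2·3·4) = -0.8660; θ_2 = 150.0023° (elbow-up)
β = atan2(-1.7424,-1.0859) = -121.9314°; ψ = atan2(1.9999,-0.4642) = 103.0674°
θ_1 = β − ψ = -224.9989°
θ_3 = φ − θ_1 − θ_2 = 59.9965° (wrapped to (-180°,180°])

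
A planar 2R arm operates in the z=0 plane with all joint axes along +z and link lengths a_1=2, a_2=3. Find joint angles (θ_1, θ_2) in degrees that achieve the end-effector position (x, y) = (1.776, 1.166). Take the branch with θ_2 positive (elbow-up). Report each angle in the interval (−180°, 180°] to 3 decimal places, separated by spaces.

cos θ_2 = (4.5137−2²−3²)/(2·2·3) = -0.7072; θ_2 = 135.0067° (elbow-up)
β = atan2(1.1660,1.7760) = 33.2862°; ψ = atan2(2.1211,-0.1216) = 93.2803°
θ_1 = β − ψ = -59.9941°

-59.994 135.007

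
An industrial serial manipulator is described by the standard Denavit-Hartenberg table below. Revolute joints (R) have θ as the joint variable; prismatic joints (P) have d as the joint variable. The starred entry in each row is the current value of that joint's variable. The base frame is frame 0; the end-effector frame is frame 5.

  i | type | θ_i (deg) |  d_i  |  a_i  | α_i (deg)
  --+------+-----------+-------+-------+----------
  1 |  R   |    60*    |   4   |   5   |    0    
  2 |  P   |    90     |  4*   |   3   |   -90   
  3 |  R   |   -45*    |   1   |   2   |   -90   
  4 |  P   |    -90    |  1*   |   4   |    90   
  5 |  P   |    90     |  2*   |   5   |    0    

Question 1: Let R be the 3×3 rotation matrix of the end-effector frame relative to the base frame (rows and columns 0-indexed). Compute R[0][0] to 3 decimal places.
End-effector x-axis (col 0 of R) = (-0.6124,0.3536,-0.7071)
R[0][0] = -0.6124

-0.612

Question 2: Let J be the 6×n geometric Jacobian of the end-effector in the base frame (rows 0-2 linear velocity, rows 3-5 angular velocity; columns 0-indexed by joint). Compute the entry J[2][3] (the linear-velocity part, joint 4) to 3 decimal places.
-0.707

prismatic axis z_3 = (-0.6124,0.3536,-0.7071)
J_v[:, 3] = z_3; J_ω[:, 3] = (0,0,0)
entry J[2][3] = -0.7071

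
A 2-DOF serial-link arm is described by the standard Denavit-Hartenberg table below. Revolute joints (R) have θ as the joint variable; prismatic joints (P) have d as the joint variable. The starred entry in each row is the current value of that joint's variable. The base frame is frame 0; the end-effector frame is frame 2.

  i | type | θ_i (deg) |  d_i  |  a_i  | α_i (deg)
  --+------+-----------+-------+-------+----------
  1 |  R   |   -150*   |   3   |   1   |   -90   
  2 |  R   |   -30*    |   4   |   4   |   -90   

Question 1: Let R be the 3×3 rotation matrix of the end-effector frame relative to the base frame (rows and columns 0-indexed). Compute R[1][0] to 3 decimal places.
-0.433

End-effector x-axis (col 0 of R) = (-0.7500,-0.4330,0.5000)
R[1][0] = -0.4330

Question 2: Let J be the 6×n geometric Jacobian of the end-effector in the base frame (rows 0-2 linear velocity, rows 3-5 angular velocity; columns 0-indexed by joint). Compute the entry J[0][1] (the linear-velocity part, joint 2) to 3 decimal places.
-1.732

axis z_1 = (0.5000,-0.8660,0.0000); lever o_n−o_1 = (-1.0000,-5.1962,2.0000)
cross product → J_v[:, 1] = (-1.7321,-1.0000,-3.4641)
J_ω[:, 1] = z_1
entry J[0][1] = -1.7321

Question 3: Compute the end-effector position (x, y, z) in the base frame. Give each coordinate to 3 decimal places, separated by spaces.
-1.866 -5.696 5.000

after link 1: o_1 = (-0.8660, -0.5000, 3.0000)
after link 2: o_2 = (-1.8660, -5.6962, 5.0000)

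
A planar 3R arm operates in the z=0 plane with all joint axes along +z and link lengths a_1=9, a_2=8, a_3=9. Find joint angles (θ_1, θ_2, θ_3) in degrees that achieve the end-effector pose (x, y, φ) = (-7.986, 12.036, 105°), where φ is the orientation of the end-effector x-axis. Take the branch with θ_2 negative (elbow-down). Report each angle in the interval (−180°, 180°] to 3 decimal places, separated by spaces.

-151.162 -135.003 31.165

wrist centre = target − a_3·(cos φ, sin φ) = (-5.6566, 3.3427)
cos θ_2 = (43.1709−9²−8²)/(2·9·8) = -0.7071; θ_2 = -135.0032° (elbow-down)
β = atan2(3.3427,-5.6566) = 149.4199°; ψ = atan2(-5.6565,3.3428) = -59.4183°
θ_1 = β − ψ = 208.8382°
θ_3 = φ − θ_1 − θ_2 = 31.1650° (wrapped to (-180°,180°])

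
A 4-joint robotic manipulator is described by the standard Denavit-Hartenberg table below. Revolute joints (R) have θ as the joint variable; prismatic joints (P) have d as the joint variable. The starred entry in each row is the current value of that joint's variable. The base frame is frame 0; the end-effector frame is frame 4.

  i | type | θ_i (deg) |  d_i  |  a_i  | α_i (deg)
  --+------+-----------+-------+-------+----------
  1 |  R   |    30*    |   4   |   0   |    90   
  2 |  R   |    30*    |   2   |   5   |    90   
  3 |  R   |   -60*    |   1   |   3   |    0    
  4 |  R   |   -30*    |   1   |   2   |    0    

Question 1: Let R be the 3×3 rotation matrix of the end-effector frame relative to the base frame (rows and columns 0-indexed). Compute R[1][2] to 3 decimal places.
End-effector z-axis (col 2 of R) = (0.4330,0.2500,-0.8660)
R[1][2] = 0.2500

0.250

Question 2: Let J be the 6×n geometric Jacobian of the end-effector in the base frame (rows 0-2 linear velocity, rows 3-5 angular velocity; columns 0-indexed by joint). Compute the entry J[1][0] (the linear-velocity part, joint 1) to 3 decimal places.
4.442

axis z_0 = ẑ; lever o_n−o_0 = (4.4420,5.5646,5.5179)
cross product → J_v[:, 0] = (-5.5646,4.4420,0.0000)
J_ω[:, 0] = z_0
entry J[1][0] = 4.4420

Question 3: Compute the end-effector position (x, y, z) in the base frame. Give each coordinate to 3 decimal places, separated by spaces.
after link 1: o_1 = (0.0000, 0.0000, 4.0000)
after link 2: o_2 = (4.7500, 0.4330, 6.5000)
after link 3: o_3 = (5.0090, 3.5825, 6.3840)
after link 4: o_4 = (4.4420, 5.5646, 5.5179)

4.442 5.565 5.518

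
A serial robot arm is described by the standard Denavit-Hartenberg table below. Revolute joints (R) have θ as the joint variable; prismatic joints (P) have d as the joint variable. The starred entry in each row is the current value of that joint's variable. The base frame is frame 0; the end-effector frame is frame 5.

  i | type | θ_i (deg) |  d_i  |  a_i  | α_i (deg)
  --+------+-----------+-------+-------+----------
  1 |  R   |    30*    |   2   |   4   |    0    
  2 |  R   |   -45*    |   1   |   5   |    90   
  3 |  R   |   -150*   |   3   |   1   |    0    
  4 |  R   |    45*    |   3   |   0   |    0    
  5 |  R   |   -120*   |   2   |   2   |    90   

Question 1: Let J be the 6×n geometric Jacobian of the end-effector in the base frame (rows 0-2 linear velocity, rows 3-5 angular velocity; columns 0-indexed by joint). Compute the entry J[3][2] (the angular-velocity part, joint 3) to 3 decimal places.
axis z_2 = (-0.2588,-0.9659,0.0000); lever o_n−o_2 = (-4.2731,-7.1372,0.9142)
cross product → J_v[:, 2] = (-0.8831,0.2366,-2.2802)
J_ω[:, 2] = z_2
entry J[3][2] = -0.2588

-0.259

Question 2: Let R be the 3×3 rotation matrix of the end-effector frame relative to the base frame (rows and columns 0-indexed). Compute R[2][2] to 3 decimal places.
End-effector z-axis (col 2 of R) = (0.6830,-0.1830,0.7071)
R[2][2] = 0.7071

0.707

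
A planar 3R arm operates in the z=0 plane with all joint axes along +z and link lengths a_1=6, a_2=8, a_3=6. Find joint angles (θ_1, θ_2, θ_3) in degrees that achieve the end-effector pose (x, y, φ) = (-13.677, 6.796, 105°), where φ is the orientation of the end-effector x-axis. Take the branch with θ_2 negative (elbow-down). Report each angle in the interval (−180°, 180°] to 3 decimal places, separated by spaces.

-150.000 -60.004 -44.996

wrist centre = target − a_3·(cos φ, sin φ) = (-12.1241, 1.0004)
cos θ_2 = (147.9943−6²−8²)/(2·6·8) = 0.4999; θ_2 = -60.0039° (elbow-down)
β = atan2(1.0004,-12.1241) = 175.2828°; ψ = atan2(-6.9285,9.9995) = -34.7173°
θ_1 = β − ψ = 210.0001°
θ_3 = φ − θ_1 − θ_2 = -44.9962° (wrapped to (-180°,180°])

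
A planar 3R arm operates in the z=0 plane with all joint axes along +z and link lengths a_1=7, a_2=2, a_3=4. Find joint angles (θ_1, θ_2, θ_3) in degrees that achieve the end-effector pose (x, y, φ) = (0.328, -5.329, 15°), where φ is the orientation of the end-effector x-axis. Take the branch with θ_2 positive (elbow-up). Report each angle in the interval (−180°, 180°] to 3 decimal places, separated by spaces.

-134.999 89.989 60.010

wrist centre = target − a_3·(cos φ, sin φ) = (-3.5357, -6.3643)
cos θ_2 = (53.0052−7²−2²)/(2·7·2) = 0.0002; θ_2 = 89.9893° (elbow-up)
β = atan2(-6.3643,-3.5357) = -119.0546°; ψ = atan2(2.0000,7.0004) = 15.9446°
θ_1 = β − ψ = -134.9992°
θ_3 = φ − θ_1 − θ_2 = 60.0098° (wrapped to (-180°,180°])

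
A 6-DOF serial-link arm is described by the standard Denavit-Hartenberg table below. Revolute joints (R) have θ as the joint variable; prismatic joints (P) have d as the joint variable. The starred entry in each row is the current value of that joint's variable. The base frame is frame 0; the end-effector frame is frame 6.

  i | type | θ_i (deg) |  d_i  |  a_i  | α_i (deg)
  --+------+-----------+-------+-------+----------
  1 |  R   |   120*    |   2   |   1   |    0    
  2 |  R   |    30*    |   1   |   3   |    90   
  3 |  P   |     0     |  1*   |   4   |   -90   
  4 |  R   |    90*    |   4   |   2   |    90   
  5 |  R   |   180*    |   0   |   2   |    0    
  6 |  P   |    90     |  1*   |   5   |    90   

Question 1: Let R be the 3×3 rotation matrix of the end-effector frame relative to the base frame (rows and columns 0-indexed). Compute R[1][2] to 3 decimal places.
End-effector z-axis (col 2 of R) = (0.5000,0.8660,0.0000)
R[1][2] = 0.8660

0.866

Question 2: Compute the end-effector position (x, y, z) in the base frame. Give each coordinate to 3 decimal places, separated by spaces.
-6.928 5.732 2.000

after link 1: o_1 = (-0.5000, 0.8660, 2.0000)
after link 2: o_2 = (-3.0981, 2.3660, 3.0000)
after link 3: o_3 = (-6.0622, 5.2321, 3.0000)
after link 4: o_4 = (-7.0622, 3.5000, 7.0000)
after link 5: o_5 = (-6.0622, 5.2321, 7.0000)
after link 6: o_6 = (-6.9282, 5.7321, 2.0000)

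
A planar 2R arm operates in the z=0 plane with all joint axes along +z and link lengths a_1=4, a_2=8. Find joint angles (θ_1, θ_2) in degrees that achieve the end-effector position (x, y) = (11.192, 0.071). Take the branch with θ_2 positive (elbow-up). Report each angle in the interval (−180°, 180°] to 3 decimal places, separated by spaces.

-29.988 44.986

cos θ_2 = (125.2659−4²−8²)/(2·4·8) = 0.7073; θ_2 = 44.9860° (elbow-up)
β = atan2(0.0710,11.1920) = 0.3635°; ψ = atan2(5.6555,9.6582) = 30.3515°
θ_1 = β − ψ = -29.9880°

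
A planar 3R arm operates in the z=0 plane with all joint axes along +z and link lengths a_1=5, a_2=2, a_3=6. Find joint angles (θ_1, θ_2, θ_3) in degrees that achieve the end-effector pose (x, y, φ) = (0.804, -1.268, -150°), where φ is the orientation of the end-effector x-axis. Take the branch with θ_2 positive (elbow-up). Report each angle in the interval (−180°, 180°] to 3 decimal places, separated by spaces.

wrist centre = target − a_3·(cos φ, sin φ) = (6.0002, 1.7320)
cos θ_2 = (39.0017−5²−2²)/(2·5·2) = 0.5001; θ_2 = 59.9945° (elbow-up)
β = atan2(1.7320,6.0002) = 16.1013°; ψ = atan2(1.7320,6.0002) = 16.1009°
θ_1 = β − ψ = 0.0004°
θ_3 = φ − θ_1 − θ_2 = 150.0050° (wrapped to (-180°,180°])

0.000 59.995 150.005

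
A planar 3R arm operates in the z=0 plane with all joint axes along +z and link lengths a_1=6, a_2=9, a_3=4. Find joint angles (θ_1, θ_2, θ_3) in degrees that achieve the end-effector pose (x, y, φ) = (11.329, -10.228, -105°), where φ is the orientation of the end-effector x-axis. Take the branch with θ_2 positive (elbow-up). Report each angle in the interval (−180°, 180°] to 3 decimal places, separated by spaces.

wrist centre = target − a_3·(cos φ, sin φ) = (12.3643, -6.3643)
cos θ_2 = (193.3796−6²−9²)/(2·6·9) = 0.7072; θ_2 = 44.9909° (elbow-up)
β = atan2(-6.3643,12.3643) = -27.2364°; ψ = atan2(6.3630,12.3650) = 27.2301°
θ_1 = β − ψ = -54.4665°
θ_3 = φ − θ_1 − θ_2 = -95.5244° (wrapped to (-180°,180°])

-54.467 44.991 -95.524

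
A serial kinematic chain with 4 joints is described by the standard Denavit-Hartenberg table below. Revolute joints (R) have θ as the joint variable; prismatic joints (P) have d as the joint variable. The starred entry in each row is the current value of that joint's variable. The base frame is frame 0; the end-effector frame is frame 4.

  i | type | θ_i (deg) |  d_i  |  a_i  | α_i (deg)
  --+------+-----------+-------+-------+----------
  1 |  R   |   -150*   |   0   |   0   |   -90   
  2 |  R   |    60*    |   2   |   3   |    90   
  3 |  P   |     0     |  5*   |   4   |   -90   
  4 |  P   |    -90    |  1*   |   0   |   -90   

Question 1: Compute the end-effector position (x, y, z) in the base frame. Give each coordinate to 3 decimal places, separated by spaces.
after link 1: o_1 = (0.0000, 0.0000, 0.0000)
after link 2: o_2 = (-0.2990, -2.4821, -2.5981)
after link 3: o_3 = (-5.7811, -5.6471, -3.5622)
after link 4: o_4 = (-5.2811, -6.5131, -3.5622)

-5.281 -6.513 -3.562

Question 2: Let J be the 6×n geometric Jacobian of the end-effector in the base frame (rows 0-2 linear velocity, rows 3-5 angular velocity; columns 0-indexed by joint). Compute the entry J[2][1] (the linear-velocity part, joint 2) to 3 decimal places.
-7.830

axis z_1 = (0.5000,-0.8660,0.0000); lever o_n−o_1 = (-5.2811,-6.5131,-3.5622)
cross product → J_v[:, 1] = (3.0849,1.7811,-7.8301)
J_ω[:, 1] = z_1
entry J[2][1] = -7.8301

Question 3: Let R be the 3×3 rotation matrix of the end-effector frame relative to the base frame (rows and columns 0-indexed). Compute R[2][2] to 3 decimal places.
End-effector z-axis (col 2 of R) = (-0.4330,-0.2500,-0.8660)
R[2][2] = -0.8660

-0.866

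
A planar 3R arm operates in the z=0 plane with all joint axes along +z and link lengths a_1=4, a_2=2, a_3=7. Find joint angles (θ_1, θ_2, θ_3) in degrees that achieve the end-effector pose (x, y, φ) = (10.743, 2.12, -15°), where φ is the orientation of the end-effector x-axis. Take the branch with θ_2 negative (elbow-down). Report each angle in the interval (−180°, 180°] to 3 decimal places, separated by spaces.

wrist centre = target − a_3·(cos φ, sin φ) = (3.9815, 3.9317)
cos θ_2 = (31.3110−4²−2²)/(2·4·2) = 0.7069; θ_2 = -45.0136° (elbow-down)
β = atan2(3.9317,3.9815) = 44.6395°; ψ = atan2(-1.4145,5.4139) = -14.6430°
θ_1 = β − ψ = 59.2825°
θ_3 = φ − θ_1 − θ_2 = -29.2689° (wrapped to (-180°,180°])

59.283 -45.014 -29.269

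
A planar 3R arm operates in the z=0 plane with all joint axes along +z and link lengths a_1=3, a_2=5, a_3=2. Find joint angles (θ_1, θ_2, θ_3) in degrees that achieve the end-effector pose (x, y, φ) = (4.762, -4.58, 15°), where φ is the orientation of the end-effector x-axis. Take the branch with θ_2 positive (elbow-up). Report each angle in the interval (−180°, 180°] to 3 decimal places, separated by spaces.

-120.004 90.008 44.996

wrist centre = target − a_3·(cos φ, sin φ) = (2.8301, -5.0976)
cos θ_2 = (33.9957−3²−5²)/(2·3·5) = -0.0001; θ_2 = 90.0083° (elbow-up)
β = atan2(-5.0976,2.8301) = -60.9615°; ψ = atan2(5.0000,2.9993) = 59.0423°
θ_1 = β − ψ = -120.0038°
θ_3 = φ − θ_1 − θ_2 = 44.9955° (wrapped to (-180°,180°])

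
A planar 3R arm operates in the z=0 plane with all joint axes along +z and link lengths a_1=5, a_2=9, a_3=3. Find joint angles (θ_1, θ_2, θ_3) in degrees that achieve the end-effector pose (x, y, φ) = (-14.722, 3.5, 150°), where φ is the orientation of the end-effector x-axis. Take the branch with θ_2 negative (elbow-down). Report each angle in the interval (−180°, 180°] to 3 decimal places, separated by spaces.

wrist centre = target − a_3·(cos φ, sin φ) = (-12.1239, 2.0000)
cos θ_2 = (150.9895−5²−9²)/(2·5·9) = 0.4999; θ_2 = -60.0077° (elbow-down)
β = atan2(2.0000,-12.1239) = 170.6327°; ψ = atan2(-7.7948,9.4990) = -39.3723°
θ_1 = β − ψ = 210.0049°
θ_3 = φ − θ_1 − θ_2 = 0.0027° (wrapped to (-180°,180°])

-149.995 -60.008 0.003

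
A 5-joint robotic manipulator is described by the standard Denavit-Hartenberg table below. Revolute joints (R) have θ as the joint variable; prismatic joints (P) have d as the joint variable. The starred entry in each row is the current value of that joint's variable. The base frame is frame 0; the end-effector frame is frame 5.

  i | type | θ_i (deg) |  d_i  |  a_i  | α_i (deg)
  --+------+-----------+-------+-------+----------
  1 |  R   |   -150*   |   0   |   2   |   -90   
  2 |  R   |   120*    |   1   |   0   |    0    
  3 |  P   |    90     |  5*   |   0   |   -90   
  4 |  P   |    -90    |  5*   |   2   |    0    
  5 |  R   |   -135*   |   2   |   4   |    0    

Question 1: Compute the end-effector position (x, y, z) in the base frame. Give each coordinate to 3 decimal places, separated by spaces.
after link 1: o_1 = (-1.7321, -1.0000, 0.0000)
after link 2: o_2 = (-1.2321, -1.8660, 0.0000)
after link 3: o_3 = (1.2679, -6.1962, 0.0000)
after link 4: o_4 = (0.1029, -9.1782, 4.3301)
after link 5: o_5 = (-4.2987, -8.4535, 4.6480)

-4.299 -8.453 4.648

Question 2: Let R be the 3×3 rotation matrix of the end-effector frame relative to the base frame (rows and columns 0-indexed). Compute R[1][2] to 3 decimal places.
End-effector z-axis (col 2 of R) = (-0.4330,-0.2500,0.8660)
R[1][2] = -0.2500

-0.250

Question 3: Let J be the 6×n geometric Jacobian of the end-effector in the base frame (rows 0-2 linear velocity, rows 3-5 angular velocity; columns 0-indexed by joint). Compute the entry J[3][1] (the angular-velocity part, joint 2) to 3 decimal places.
axis z_1 = (0.5000,-0.8660,0.0000); lever o_n−o_1 = (-2.5666,-7.4535,4.6480)
cross product → J_v[:, 1] = (-4.0253,-2.3240,-5.9495)
J_ω[:, 1] = z_1
entry J[3][1] = 0.5000

0.500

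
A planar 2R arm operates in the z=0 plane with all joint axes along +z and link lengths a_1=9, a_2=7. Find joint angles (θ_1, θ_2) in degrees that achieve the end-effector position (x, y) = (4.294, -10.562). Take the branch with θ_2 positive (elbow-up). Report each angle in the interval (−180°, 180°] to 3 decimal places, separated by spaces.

cos θ_2 = (129.9943−9²−7²)/(2·9·7) = -0.0000; θ_2 = 90.0026° (elbow-up)
β = atan2(-10.5620,4.2940) = -67.8757°; ψ = atan2(7.0000,8.9997) = 37.8760°
θ_1 = β − ψ = -105.7517°

-105.752 90.003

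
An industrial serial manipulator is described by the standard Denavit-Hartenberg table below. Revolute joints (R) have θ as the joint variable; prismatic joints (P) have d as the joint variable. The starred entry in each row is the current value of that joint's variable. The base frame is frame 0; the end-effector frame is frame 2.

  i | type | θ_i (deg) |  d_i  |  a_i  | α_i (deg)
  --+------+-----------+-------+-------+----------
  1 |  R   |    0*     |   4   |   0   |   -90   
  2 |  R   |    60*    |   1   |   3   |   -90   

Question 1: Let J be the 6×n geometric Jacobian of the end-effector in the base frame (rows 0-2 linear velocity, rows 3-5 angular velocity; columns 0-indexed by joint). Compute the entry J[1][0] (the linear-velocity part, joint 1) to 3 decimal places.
1.500

axis z_0 = ẑ; lever o_n−o_0 = (1.5000,1.0000,1.4019)
cross product → J_v[:, 0] = (-1.0000,1.5000,0.0000)
J_ω[:, 0] = z_0
entry J[1][0] = 1.5000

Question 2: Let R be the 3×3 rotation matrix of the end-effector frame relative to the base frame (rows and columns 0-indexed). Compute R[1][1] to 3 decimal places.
End-effector y-axis (col 1 of R) = (-0.0000,-1.0000,-0.0000)
R[1][1] = -1.0000

-1.000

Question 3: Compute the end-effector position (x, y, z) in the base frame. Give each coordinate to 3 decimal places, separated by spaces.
1.500 1.000 1.402

after link 1: o_1 = (0.0000, 0.0000, 4.0000)
after link 2: o_2 = (1.5000, 1.0000, 1.4019)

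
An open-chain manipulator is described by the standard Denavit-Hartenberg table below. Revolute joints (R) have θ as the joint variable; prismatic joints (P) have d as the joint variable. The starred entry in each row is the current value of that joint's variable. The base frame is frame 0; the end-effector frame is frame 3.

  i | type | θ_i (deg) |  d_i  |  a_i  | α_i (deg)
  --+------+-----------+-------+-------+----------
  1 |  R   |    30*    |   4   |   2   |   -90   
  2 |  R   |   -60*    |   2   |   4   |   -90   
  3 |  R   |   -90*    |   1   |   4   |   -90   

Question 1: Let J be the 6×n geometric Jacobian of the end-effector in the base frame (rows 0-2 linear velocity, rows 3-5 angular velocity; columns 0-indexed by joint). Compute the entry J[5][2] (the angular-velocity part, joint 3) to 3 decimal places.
-0.500

axis z_2 = (0.7500,0.4330,-0.5000); lever o_n−o_2 = (-1.2500,3.8971,-0.5000)
cross product → J_v[:, 2] = (1.7321,1.0000,3.4641)
J_ω[:, 2] = z_2
entry J[5][2] = -0.5000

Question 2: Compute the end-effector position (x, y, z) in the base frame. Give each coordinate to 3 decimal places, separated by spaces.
1.214 7.629 6.964

after link 1: o_1 = (1.7321, 1.0000, 4.0000)
after link 2: o_2 = (2.4641, 3.7321, 7.4641)
after link 3: o_3 = (1.2141, 7.6292, 6.9641)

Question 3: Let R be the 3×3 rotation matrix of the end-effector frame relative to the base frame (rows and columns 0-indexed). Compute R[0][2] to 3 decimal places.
0.433

End-effector z-axis (col 2 of R) = (0.4330,0.2500,0.8660)
R[0][2] = 0.4330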